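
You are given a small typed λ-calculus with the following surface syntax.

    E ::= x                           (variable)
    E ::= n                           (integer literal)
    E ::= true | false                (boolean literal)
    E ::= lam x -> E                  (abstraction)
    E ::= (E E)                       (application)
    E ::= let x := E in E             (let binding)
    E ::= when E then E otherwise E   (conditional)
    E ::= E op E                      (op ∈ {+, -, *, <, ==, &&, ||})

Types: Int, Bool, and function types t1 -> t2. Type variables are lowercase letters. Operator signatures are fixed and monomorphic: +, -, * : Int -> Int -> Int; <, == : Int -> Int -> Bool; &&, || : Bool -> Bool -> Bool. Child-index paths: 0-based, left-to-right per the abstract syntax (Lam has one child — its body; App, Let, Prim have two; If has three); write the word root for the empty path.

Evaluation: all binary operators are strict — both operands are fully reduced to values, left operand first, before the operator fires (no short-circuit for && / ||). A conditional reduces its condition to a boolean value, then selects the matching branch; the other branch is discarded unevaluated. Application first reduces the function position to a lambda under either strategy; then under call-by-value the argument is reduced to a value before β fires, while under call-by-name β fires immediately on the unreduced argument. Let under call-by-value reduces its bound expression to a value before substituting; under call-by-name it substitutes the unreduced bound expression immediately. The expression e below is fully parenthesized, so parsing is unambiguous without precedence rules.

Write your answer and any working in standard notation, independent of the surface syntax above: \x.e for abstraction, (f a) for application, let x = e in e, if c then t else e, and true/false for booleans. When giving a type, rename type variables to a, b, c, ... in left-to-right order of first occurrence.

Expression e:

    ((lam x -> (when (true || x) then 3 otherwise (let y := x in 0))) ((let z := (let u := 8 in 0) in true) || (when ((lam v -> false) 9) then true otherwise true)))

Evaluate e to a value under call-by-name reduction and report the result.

Answer: 3

Trace:
step 0: ((\x.(if (true || x) then 3 else (let y = x in 0))) ((let z = (let u = 8 in 0) in true) || (if ((\v.false) 9) then true else true)))
step 1: [beta@root] (if (true || ((let z = (let u = 8 in 0) in true) || (if ((\v.false) 9) then true else true))) then 3 else (let y = ((let z = (let u = 8 in 0) in true) || (if ((\v.false) 9) then true else true)) in 0))
step 2: [let@0.1.0] (if (true || (true || (if ((\v.false) 9) then true else true))) then 3 else (let y = ((let z = (let u = 8 in 0) in true) || (if ((\v.false) 9) then true else true)) in 0))
step 3: [beta@0.1.1.0] (if (true || (true || (if false then true else true))) then 3 else (let y = ((let z = (let u = 8 in 0) in true) || (if ((\v.false) 9) then true else true)) in 0))
step 4: [if@0.1.1] (if (true || (true || true)) then 3 else (let y = ((let z = (let u = 8 in 0) in true) || (if ((\v.false) 9) then true else true)) in 0))
step 5: [delta@0.1] (if (true || true) then 3 else (let y = ((let z = (let u = 8 in 0) in true) || (if ((\v.false) 9) then true else true)) in 0))
step 6: [delta@0] (if true then 3 else (let y = ((let z = (let u = 8 in 0) in true) || (if ((\v.false) 9) then true else true)) in 0))
step 7: [if@root] 3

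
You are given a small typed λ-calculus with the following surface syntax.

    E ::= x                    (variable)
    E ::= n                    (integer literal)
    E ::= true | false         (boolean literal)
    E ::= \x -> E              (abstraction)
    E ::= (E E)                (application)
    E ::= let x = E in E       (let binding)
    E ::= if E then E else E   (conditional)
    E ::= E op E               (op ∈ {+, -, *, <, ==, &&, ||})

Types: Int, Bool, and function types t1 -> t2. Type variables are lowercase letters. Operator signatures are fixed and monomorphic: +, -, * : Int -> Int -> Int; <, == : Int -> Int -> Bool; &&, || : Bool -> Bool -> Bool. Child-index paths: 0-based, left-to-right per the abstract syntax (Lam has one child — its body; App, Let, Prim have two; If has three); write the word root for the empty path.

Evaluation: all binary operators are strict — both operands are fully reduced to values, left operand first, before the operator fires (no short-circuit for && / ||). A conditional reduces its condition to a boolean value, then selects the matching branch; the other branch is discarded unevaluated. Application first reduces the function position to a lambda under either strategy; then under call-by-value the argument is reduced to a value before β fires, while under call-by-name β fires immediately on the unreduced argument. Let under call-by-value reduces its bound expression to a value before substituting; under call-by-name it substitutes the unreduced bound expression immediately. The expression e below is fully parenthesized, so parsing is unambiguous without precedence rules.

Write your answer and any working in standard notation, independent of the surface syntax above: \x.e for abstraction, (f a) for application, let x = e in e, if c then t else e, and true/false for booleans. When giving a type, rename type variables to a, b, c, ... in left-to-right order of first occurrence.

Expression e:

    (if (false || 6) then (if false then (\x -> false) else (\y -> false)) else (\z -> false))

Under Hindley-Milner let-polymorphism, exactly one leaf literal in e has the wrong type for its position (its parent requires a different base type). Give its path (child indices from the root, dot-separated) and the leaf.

Answer: 0.1 : 6

Trace:
  unify Bool ~ Bool
  unify Int ~ Bool
  FAIL: mismatch Int ~ Bool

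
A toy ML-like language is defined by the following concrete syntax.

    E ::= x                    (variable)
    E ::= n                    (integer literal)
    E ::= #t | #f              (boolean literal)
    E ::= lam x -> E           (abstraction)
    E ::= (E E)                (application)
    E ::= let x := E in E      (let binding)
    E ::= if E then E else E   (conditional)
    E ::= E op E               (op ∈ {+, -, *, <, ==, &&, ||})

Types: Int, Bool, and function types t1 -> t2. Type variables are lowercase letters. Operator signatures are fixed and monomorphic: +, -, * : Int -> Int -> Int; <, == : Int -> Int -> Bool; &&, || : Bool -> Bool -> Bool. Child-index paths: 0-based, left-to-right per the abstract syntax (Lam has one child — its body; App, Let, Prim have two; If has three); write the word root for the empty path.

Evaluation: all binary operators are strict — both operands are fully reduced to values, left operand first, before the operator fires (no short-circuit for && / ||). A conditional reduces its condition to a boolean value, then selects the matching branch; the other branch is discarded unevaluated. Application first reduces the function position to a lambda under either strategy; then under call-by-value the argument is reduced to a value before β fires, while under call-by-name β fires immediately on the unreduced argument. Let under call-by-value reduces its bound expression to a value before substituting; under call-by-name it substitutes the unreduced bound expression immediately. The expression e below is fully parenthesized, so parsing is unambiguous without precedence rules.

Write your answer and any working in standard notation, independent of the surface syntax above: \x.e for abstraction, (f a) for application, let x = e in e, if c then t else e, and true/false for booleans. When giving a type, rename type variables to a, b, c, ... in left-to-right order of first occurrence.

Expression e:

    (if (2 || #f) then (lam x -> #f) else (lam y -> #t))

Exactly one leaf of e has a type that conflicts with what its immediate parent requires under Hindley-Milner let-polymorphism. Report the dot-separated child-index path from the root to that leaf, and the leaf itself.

Answer: 0.0 : 2

Derivation:
  unify Int ~ Bool
  FAIL: mismatch Int ~ Bool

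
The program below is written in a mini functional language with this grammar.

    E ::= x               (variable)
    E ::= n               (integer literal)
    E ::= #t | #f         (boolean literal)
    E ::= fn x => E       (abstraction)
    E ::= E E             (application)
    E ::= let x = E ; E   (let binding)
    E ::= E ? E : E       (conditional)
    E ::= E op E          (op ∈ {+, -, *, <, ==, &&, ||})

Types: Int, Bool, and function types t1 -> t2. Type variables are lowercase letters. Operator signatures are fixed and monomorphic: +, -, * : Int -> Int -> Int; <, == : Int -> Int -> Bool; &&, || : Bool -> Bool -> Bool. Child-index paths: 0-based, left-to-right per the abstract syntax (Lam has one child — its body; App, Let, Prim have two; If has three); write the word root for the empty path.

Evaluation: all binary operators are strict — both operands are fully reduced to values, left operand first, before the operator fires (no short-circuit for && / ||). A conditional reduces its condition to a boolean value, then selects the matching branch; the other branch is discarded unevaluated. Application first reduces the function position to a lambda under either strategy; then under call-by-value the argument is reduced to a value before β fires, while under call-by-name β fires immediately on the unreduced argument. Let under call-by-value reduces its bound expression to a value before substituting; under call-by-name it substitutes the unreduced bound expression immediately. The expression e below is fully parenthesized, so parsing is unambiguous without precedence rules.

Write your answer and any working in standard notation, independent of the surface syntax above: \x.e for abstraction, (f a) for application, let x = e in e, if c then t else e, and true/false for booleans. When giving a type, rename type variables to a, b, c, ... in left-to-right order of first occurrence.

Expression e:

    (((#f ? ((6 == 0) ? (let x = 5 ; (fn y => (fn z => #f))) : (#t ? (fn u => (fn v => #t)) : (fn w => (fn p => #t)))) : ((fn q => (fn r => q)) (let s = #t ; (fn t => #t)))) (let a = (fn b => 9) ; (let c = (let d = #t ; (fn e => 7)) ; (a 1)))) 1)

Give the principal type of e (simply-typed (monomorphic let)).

Answer: Bool

Derivation:
  unify Bool ~ Bool
  unify Int ~ Int
  unify Int ~ Int
  unify Bool ~ Bool
let x : Int
\z._ : b -> Bool
\y._ : a -> b -> Bool
  unify Bool ~ Bool
\v._ : d -> Bool
\u._ : c -> d -> Bool
\p._ : f -> Bool
\w._ : e -> f -> Bool
  unify c -> d -> Bool ~ e -> f -> Bool
  unify c ~ e
  unify d -> Bool ~ f -> Bool
  unify d ~ f
  unify Bool ~ Bool
  unify a -> b -> Bool ~ e -> f -> Bool
  unify a ~ e
  unify b -> Bool ~ f -> Bool
  unify b ~ f
  unify Bool ~ Bool
q : g
\r._ : h -> g
\q._ : g -> h -> g
let s : Bool
\t._ : i -> Bool
  unify g -> h -> g ~ (i -> Bool) -> j
  unify g ~ i -> Bool
  unify h -> i -> Bool ~ j
_ _ : h -> i -> Bool
  unify e -> f -> Bool ~ h -> i -> Bool
  unify e ~ h
  unify f -> Bool ~ i -> Bool
  unify f ~ i
  unify Bool ~ Bool
\b._ : k -> Int
let a : k -> Int
let d : Bool
\e._ : l -> Int
let c : l -> Int
a : k -> Int
  unify k -> Int ~ Int -> m
  unify k ~ Int
  unify Int ~ m
_ _ : Int
  unify h -> i -> Bool ~ Int -> n
  unify h ~ Int
  unify i -> Bool ~ n
_ _ : i -> Bool
  unify i -> Bool ~ Int -> o
  unify i ~ Int
  unify Bool ~ o
_ _ : Bool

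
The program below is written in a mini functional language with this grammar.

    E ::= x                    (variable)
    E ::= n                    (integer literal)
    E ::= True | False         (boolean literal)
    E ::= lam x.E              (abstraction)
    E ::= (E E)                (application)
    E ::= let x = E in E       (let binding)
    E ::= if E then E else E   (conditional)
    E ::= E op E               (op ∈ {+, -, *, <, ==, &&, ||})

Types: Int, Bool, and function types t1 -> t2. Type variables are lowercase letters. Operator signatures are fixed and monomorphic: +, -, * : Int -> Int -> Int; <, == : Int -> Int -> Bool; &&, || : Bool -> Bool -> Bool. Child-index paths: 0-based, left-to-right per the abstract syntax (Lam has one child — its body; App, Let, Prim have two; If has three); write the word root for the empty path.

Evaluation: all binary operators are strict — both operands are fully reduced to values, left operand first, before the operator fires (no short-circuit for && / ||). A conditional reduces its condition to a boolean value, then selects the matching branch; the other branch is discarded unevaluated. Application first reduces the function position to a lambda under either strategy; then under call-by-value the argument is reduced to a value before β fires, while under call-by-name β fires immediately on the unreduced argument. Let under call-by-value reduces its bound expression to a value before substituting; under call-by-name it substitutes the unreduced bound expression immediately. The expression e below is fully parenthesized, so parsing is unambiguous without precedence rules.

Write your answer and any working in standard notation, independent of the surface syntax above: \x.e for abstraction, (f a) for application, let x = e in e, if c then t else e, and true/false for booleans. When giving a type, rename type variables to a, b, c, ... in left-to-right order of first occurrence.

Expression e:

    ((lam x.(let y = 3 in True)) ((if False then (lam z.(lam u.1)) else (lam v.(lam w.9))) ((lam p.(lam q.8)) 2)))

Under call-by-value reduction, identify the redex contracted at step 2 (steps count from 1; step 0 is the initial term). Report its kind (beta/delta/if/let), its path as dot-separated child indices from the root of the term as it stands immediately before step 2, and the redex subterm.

Working:
step 0: ((\x.(let y = 3 in true)) ((if false then (\z.(\u.1)) else (\v.(\w.9))) ((\p.(\q.8)) 2)))
step 1: [if@1.0] ((\x.(let y = 3 in true)) ((\v.(\w.9)) ((\p.(\q.8)) 2)))
step 2: [beta@1.1] ((\x.(let y = 3 in true)) ((\v.(\w.9)) (\q.8)))

Answer: beta at 1.1 : ((\p.(\q.8)) 2)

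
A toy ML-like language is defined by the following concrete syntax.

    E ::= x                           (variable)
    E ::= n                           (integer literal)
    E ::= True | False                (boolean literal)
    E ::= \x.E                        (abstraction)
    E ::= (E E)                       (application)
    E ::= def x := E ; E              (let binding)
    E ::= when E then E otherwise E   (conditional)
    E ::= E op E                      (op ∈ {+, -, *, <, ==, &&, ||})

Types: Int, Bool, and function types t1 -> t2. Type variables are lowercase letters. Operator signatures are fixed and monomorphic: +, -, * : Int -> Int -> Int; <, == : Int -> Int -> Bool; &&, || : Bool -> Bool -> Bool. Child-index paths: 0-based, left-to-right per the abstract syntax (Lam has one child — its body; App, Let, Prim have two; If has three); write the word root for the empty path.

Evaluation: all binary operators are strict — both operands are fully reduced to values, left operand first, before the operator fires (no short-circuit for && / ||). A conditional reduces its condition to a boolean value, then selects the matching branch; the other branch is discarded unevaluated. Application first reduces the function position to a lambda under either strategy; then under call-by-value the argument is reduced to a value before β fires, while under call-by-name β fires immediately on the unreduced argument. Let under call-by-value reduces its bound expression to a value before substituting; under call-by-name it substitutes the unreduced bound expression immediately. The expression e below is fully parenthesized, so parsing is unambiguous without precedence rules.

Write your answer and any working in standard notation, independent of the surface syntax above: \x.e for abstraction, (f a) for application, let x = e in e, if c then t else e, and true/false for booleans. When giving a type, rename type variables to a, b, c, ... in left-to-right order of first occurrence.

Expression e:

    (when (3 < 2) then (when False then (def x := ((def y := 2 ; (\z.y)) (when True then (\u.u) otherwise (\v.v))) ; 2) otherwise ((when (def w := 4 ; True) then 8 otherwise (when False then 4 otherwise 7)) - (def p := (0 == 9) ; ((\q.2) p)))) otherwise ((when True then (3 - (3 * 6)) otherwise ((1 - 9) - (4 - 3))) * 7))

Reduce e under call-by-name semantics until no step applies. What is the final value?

Working:
step 0: (if (3 < 2) then (if false then (let x = ((let y = 2 in (\z.y)) (if true then (\u.u) else (\v.v))) in 2) else ((if (let w = 4 in true) then 8 else (if false then 4 else 7)) - (let p = (0 == 9) in ((\q.2) p)))) else ((if true then (3 - (3 * 6)) else ((1 - 9) - (4 - 3))) * 7))
step 1: [delta@0] (if false then (if false then (let x = ((let y = 2 in (\z.y)) (if true then (\u.u) else (\v.v))) in 2) else ((if (let w = 4 in true) then 8 else (if false then 4 else 7)) - (let p = (0 == 9) in ((\q.2) p)))) else ((if true then (3 - (3 * 6)) else ((1 - 9) - (4 - 3))) * 7))
step 2: [if@root] ((if true then (3 - (3 * 6)) else ((1 - 9) - (4 - 3))) * 7)
step 3: [if@0] ((3 - (3 * 6)) * 7)
step 4: [delta@0.1] ((3 - 18) * 7)
step 5: [delta@0] (-15 * 7)
step 6: [delta@root] -105

Answer: -105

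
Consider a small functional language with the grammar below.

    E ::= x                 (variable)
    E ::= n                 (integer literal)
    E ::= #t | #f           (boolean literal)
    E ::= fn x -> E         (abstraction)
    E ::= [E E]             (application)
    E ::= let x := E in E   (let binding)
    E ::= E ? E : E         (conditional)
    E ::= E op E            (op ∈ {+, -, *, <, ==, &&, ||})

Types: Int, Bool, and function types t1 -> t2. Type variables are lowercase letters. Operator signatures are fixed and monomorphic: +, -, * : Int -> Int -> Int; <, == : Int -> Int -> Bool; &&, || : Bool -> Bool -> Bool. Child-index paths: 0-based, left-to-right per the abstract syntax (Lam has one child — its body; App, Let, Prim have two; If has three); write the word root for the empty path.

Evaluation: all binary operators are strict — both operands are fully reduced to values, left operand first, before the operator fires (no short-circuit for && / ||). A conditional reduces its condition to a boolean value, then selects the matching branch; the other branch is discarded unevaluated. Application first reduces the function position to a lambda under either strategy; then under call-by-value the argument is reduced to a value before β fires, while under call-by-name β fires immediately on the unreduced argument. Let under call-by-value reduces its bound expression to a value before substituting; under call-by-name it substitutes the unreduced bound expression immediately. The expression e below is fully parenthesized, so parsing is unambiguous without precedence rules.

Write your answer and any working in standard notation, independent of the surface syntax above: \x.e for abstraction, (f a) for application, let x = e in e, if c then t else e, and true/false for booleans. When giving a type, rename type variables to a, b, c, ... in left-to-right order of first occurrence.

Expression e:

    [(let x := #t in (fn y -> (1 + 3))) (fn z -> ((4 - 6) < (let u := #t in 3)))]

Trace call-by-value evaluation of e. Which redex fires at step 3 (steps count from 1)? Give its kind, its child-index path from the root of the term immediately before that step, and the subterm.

Answer: delta at root : (1 + 3)

Derivation:
step 0: ((let x = true in (\y.(1 + 3))) (\z.((4 - 6) < (let u = true in 3))))
step 1: [let@0] ((\y.(1 + 3)) (\z.((4 - 6) < (let u = true in 3))))
step 2: [beta@root] (1 + 3)
step 3: [delta@root] 4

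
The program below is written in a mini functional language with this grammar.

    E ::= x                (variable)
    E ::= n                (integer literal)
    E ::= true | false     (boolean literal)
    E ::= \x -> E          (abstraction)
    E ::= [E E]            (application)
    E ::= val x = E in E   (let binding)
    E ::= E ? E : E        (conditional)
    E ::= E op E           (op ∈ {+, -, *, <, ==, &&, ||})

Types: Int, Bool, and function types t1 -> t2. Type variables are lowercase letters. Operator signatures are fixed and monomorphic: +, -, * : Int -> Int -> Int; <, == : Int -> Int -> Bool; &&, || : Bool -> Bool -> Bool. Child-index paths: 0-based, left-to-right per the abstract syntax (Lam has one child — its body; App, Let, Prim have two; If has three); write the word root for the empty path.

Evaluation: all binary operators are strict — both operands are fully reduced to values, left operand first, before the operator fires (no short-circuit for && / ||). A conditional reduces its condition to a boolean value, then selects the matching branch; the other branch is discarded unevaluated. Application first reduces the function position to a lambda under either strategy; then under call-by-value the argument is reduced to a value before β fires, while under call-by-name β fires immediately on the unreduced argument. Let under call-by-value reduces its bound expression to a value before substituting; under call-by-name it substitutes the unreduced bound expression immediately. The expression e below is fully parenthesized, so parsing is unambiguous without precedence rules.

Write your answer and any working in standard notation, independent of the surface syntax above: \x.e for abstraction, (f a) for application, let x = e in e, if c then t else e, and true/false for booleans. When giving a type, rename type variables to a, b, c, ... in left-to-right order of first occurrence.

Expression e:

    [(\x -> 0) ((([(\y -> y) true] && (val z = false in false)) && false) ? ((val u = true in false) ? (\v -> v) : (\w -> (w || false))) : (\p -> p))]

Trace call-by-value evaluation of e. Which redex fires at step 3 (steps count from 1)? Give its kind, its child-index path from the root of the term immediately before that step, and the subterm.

Trace:
step 0: ((\x.0) (if ((((\y.y) true) && (let z = false in false)) && false) then (if (let u = true in false) then (\v.v) else (\w.(w || false))) else (\p.p)))
step 1: [beta@1.0.0.0] ((\x.0) (if ((true && (let z = false in false)) && false) then (if (let u = true in false) then (\v.v) else (\w.(w || false))) else (\p.p)))
step 2: [let@1.0.0.1] ((\x.0) (if ((true && false) && false) then (if (let u = true in false) then (\v.v) else (\w.(w || false))) else (\p.p)))
step 3: [delta@1.0.0] ((\x.0) (if (false && false) then (if (let u = true in false) then (\v.v) else (\w.(w || false))) else (\p.p)))

Answer: delta at 1.0.0 : (true && false)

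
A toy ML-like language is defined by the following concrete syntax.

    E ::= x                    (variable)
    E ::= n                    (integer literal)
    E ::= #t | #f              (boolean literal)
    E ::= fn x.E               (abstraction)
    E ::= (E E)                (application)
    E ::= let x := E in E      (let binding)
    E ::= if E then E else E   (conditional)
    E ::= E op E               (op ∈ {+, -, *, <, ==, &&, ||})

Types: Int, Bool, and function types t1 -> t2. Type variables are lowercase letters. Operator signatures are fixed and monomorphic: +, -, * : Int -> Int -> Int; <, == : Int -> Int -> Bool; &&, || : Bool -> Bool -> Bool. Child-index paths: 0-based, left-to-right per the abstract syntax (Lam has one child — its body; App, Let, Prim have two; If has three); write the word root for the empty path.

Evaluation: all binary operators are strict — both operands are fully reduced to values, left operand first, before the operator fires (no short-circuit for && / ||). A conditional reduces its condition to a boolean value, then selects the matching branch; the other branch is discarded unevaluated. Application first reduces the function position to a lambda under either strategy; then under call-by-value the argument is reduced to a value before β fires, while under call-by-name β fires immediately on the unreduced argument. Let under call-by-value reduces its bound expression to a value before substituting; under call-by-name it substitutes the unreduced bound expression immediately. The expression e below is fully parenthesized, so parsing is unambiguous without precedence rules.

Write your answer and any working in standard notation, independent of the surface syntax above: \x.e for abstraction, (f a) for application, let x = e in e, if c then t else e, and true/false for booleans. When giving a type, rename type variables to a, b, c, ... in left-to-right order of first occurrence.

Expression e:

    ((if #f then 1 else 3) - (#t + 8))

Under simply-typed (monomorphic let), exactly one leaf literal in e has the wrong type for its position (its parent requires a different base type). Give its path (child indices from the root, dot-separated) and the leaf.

Answer: 1.0 : true

Trace:
  unify Bool ~ Bool
  unify Int ~ Int
  unify Int ~ Int
  unify Bool ~ Int
  FAIL: mismatch Bool ~ Int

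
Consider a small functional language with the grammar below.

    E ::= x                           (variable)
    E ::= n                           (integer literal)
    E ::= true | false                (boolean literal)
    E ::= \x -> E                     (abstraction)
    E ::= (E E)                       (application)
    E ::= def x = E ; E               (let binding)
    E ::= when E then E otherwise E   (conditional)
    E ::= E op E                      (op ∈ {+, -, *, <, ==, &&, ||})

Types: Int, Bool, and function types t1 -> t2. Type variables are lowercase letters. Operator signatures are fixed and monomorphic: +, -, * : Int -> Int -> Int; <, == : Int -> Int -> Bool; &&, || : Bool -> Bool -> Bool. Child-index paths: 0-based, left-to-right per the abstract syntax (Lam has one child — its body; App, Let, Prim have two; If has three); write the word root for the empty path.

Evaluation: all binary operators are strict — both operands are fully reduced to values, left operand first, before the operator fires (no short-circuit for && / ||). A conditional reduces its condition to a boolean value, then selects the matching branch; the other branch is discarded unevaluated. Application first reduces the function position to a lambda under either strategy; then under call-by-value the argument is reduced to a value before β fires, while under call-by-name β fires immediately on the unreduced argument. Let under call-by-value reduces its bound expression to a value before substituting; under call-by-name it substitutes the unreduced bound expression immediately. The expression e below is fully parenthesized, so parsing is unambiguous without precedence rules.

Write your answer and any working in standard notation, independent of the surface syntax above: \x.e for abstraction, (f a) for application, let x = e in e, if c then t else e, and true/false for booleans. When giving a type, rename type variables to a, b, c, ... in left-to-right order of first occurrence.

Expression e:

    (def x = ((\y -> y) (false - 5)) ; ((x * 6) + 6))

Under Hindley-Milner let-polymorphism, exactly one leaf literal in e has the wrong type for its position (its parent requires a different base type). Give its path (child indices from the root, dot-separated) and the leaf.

Derivation:
y : a
\y._ : a -> a
  unify Bool ~ Int
  FAIL: mismatch Bool ~ Int

Answer: 0.1.0 : false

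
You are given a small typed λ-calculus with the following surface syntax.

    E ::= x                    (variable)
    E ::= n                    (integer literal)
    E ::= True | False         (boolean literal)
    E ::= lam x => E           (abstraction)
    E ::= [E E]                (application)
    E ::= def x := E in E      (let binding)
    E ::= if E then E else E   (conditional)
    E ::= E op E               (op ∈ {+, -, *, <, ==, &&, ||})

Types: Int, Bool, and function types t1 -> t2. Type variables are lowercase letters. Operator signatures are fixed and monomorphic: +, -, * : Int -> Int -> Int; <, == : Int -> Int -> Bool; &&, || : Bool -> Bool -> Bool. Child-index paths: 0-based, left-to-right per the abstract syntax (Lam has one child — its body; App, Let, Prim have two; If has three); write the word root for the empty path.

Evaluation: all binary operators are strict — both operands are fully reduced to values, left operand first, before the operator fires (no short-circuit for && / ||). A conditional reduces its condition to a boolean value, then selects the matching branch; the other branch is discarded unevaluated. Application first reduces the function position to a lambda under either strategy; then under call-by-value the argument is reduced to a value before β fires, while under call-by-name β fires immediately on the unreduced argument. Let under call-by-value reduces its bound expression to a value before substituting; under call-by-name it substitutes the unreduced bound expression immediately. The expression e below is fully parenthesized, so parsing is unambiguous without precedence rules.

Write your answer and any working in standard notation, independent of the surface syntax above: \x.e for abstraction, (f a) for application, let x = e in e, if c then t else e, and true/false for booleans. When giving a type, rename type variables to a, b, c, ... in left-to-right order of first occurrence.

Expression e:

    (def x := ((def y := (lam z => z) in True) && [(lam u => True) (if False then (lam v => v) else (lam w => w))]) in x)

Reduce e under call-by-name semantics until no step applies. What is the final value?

Trace:
step 0: (let x = ((let y = (\z.z) in true) && ((\u.true) (if false then (\v.v) else (\w.w)))) in x)
step 1: [let@root] ((let y = (\z.z) in true) && ((\u.true) (if false then (\v.v) else (\w.w))))
step 2: [let@0] (true && ((\u.true) (if false then (\v.v) else (\w.w))))
step 3: [beta@1] (true && true)
step 4: [delta@root] true

Answer: true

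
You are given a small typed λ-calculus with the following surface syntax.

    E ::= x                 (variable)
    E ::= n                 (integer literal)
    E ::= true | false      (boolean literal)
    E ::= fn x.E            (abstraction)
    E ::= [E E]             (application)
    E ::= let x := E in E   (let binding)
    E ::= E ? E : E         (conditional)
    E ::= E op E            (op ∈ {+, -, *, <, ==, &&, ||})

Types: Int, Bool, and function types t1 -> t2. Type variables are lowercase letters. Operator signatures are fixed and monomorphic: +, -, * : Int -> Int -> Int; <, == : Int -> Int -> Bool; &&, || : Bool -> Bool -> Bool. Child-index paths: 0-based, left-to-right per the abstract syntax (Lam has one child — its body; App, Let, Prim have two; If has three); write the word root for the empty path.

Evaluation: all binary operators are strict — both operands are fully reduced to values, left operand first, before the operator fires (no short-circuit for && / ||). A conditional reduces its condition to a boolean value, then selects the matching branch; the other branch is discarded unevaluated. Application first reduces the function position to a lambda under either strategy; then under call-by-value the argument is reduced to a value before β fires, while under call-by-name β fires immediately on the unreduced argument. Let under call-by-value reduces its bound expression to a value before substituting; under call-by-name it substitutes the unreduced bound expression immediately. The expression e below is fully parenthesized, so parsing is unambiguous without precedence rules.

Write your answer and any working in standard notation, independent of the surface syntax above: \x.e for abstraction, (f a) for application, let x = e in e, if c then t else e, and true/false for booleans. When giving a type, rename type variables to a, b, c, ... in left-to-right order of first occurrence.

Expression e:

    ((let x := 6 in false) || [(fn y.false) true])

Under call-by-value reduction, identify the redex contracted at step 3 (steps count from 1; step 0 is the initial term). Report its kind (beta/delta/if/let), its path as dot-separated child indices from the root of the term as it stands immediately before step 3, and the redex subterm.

Derivation:
step 0: ((let x = 6 in false) || ((\y.false) true))
step 1: [let@0] (false || ((\y.false) true))
step 2: [beta@1] (false || false)
step 3: [delta@root] false

Answer: delta at root : (false || false)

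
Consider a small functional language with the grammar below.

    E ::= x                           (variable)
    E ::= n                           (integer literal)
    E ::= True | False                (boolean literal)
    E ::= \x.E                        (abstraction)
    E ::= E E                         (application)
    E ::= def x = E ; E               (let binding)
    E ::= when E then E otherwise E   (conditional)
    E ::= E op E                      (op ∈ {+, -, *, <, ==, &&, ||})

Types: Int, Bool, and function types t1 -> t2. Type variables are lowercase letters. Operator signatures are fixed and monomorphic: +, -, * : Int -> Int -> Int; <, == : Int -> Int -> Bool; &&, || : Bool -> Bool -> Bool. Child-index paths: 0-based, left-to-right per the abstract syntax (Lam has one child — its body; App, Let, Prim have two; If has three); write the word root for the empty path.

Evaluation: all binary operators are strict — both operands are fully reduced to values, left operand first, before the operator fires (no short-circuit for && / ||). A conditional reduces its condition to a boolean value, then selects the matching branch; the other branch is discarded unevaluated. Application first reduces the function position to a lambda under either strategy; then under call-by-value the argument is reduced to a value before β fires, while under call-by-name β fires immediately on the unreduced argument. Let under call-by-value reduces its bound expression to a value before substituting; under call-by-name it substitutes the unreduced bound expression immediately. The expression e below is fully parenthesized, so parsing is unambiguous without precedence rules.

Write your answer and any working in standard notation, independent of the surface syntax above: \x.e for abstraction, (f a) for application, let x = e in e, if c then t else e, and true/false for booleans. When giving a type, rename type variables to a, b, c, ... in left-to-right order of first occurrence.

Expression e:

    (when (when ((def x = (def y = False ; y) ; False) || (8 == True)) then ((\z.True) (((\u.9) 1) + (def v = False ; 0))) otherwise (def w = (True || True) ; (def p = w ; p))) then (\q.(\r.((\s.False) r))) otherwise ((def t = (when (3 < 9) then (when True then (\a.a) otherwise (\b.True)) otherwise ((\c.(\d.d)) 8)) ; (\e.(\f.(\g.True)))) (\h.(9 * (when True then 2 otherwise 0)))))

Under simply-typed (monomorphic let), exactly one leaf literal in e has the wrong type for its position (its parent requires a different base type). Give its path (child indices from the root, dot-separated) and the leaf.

Working:
let y : Bool
y : Bool
let x : Bool
  unify Bool ~ Bool
  unify Int ~ Int
  unify Bool ~ Int
  FAIL: mismatch Bool ~ Int

Answer: 0.0.1.1 : true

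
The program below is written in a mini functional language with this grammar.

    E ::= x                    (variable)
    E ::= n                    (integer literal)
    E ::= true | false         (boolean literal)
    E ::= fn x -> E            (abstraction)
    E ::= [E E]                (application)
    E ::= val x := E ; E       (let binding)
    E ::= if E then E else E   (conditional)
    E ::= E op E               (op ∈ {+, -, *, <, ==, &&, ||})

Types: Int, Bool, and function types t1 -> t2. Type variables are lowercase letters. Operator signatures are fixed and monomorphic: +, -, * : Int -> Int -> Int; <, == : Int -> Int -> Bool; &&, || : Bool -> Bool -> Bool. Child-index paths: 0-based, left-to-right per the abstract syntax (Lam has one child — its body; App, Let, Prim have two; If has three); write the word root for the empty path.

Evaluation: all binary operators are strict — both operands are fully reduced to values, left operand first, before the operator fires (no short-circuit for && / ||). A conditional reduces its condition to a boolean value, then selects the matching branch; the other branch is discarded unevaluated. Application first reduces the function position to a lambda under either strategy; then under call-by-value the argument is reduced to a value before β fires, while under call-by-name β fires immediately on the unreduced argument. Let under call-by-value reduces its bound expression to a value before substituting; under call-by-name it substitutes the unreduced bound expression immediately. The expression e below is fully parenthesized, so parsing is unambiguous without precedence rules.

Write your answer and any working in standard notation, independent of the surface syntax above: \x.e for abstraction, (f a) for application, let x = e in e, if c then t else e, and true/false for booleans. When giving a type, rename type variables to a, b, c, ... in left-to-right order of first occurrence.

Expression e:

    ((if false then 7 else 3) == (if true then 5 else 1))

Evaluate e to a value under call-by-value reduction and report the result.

Answer: false

Derivation:
step 0: ((if false then 7 else 3) == (if true then 5 else 1))
step 1: [if@0] (3 == (if true then 5 else 1))
step 2: [if@1] (3 == 5)
step 3: [delta@root] false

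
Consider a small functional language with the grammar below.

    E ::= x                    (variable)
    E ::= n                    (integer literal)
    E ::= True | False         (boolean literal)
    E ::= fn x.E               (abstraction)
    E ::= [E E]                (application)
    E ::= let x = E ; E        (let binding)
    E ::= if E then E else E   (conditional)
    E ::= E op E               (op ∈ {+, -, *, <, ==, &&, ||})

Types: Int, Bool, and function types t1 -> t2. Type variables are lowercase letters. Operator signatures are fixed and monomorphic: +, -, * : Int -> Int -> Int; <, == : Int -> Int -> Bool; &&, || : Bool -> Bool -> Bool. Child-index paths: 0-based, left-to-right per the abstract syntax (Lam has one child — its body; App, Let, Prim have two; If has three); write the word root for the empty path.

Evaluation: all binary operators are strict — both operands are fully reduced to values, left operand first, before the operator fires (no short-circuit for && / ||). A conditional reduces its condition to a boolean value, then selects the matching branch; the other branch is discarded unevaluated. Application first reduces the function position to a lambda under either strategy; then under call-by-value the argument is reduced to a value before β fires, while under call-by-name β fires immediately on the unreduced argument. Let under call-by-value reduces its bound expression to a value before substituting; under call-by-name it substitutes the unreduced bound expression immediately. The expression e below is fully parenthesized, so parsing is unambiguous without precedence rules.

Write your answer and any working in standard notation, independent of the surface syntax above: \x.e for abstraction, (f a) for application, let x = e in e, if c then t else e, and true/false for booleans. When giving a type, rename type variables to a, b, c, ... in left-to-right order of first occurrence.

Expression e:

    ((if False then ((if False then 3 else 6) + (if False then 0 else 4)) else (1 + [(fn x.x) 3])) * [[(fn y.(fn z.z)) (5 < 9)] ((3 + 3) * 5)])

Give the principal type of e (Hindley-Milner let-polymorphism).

Trace:
  unify Bool ~ Bool
  unify Bool ~ Bool
  unify Int ~ Int
  unify Int ~ Int
  unify Bool ~ Bool
  unify Int ~ Int
  unify Int ~ Int
  unify Int ~ Int
x : a
\x._ : a -> a
  unify a -> a ~ Int -> b
  unify a ~ Int
  unify Int ~ b
_ _ : Int
  unify Int ~ Int
  unify Int ~ Int
  unify Int ~ Int
z : d
\z._ : d -> d
\y._ : c -> d -> d
  unify Int ~ Int
  unify Int ~ Int
  unify c -> d -> d ~ Bool -> e
  unify c ~ Bool
  unify d -> d ~ e
_ _ : d -> d
  unify Int ~ Int
  unify Int ~ Int
  unify Int ~ Int
  unify Int ~ Int
  unify d -> d ~ Int -> f
  unify d ~ Int
  unify Int ~ f
_ _ : Int
  unify Int ~ Int

Answer: Int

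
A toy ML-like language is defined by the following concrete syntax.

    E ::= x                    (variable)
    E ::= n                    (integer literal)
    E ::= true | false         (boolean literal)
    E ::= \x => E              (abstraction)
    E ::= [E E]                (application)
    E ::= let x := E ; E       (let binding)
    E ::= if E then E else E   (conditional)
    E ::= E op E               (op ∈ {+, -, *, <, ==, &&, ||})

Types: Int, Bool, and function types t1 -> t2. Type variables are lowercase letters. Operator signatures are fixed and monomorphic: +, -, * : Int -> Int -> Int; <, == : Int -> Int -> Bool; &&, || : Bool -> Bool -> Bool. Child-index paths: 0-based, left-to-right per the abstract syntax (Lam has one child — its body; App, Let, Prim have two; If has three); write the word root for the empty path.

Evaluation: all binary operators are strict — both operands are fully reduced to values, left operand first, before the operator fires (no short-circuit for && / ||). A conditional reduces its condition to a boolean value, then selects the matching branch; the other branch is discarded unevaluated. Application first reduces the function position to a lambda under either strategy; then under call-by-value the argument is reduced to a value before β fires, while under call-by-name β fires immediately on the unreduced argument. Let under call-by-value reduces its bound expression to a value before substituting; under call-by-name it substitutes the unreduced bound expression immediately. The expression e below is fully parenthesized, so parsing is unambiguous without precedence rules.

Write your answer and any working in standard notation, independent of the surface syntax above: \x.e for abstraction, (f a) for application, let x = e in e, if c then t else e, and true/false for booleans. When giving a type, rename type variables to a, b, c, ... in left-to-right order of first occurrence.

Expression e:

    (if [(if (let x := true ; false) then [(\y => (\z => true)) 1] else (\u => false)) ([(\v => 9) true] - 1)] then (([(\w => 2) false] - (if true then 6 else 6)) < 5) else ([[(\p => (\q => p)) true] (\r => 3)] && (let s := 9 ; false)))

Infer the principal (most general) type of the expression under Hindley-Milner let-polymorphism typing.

Working:
let x : Bool
  unify Bool ~ Bool
\z._ : b -> Bool
\y._ : a -> b -> Bool
  unify a -> b -> Bool ~ Int -> c
  unify a ~ Int
  unify b -> Bool ~ c
_ _ : b -> Bool
\u._ : d -> Bool
  unify b -> Bool ~ d -> Bool
  unify b ~ d
  unify Bool ~ Bool
\v._ : e -> Int
  unify e -> Int ~ Bool -> f
  unify e ~ Bool
  unify Int ~ f
_ _ : Int
  unify Int ~ Int
  unify Int ~ Int
  unify d -> Bool ~ Int -> g
  unify d ~ Int
  unify Bool ~ g
_ _ : Bool
  unify Bool ~ Bool
\w._ : h -> Int
  unify h -> Int ~ Bool -> i
  unify h ~ Bool
  unify Int ~ i
_ _ : Int
  unify Int ~ Int
  unify Bool ~ Bool
  unify Int ~ Int
  unify Int ~ Int
  unify Int ~ Int
  unify Int ~ Int
p : j
\q._ : k -> j
\p._ : j -> k -> j
  unify j -> k -> j ~ Bool -> l
  unify j ~ Bool
  unify k -> Bool ~ l
_ _ : k -> Bool
\r._ : m -> Int
  unify k -> Bool ~ (m -> Int) -> n
  unify k ~ m -> Int
  unify Bool ~ n
_ _ : Bool
  unify Bool ~ Bool
let s : Int
  unify Bool ~ Bool
  unify Bool ~ Bool

Answer: Bool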